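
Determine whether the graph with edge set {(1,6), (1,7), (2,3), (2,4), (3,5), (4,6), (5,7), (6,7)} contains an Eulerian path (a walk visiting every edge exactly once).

Step 1: Find the degree of each vertex:
  deg(1) = 2
  deg(2) = 2
  deg(3) = 2
  deg(4) = 2
  deg(5) = 2
  deg(6) = 3
  deg(7) = 3

Step 2: Count vertices with odd degree:
  Odd-degree vertices: 6, 7 (2 total)

Step 3: Apply Euler's theorem:
  - Eulerian circuit exists iff graph is connected and all vertices have even degree
  - Eulerian path exists iff graph is connected and has 0 or 2 odd-degree vertices

Graph is connected with exactly 2 odd-degree vertices (6, 7).
Eulerian path exists (starting and ending at the odd-degree vertices), but no Eulerian circuit.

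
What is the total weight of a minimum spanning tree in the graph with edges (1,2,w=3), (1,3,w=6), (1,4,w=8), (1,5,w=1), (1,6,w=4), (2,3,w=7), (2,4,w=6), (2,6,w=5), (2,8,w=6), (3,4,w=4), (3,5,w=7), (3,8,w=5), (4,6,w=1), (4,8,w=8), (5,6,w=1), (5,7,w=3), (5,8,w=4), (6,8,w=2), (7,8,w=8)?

Apply Kruskal's algorithm (sort edges by weight, add if no cycle):

Sorted edges by weight:
  (1,5) w=1
  (4,6) w=1
  (5,6) w=1
  (6,8) w=2
  (1,2) w=3
  (5,7) w=3
  (1,6) w=4
  (3,4) w=4
  (5,8) w=4
  (2,6) w=5
  (3,8) w=5
  (1,3) w=6
  (2,4) w=6
  (2,8) w=6
  (2,3) w=7
  (3,5) w=7
  (1,4) w=8
  (4,8) w=8
  (7,8) w=8

Add edge (1,5) w=1 -- no cycle. Running total: 1
Add edge (4,6) w=1 -- no cycle. Running total: 2
Add edge (5,6) w=1 -- no cycle. Running total: 3
Add edge (6,8) w=2 -- no cycle. Running total: 5
Add edge (1,2) w=3 -- no cycle. Running total: 8
Add edge (5,7) w=3 -- no cycle. Running total: 11
Skip edge (1,6) w=4 -- would create cycle
Add edge (3,4) w=4 -- no cycle. Running total: 15

MST edges: (1,5,w=1), (4,6,w=1), (5,6,w=1), (6,8,w=2), (1,2,w=3), (5,7,w=3), (3,4,w=4)
Total MST weight: 1 + 1 + 1 + 2 + 3 + 3 + 4 = 15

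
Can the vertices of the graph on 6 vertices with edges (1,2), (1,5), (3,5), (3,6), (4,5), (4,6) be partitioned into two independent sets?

Step 1: Attempt 2-coloring using BFS:
  Start at vertex 1, assign color 0
  Color vertex 2 with color 1 (neighbor of 1)
  Color vertex 5 with color 1 (neighbor of 1)
  Color vertex 3 with color 0 (neighbor of 5)
  Color vertex 4 with color 0 (neighbor of 5)
  Color vertex 6 with color 1 (neighbor of 3)

Step 2: 2-coloring succeeded. No conflicts found.
  Set A (color 0): {1, 3, 4}
  Set B (color 1): {2, 5, 6}

The graph is bipartite with partition {1, 3, 4}, {2, 5, 6}.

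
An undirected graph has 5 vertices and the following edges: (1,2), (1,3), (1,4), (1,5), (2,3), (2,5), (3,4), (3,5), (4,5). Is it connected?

Step 1: Build adjacency list from edges:
  1: 2, 3, 4, 5
  2: 1, 3, 5
  3: 1, 2, 4, 5
  4: 1, 3, 5
  5: 1, 2, 3, 4

Step 2: Run BFS/DFS from vertex 1:
  Visited: {1, 2, 3, 4, 5}
  Reached 5 of 5 vertices

Step 3: All 5 vertices reached from vertex 1, so the graph is connected.
Answer: Yes, the graph is connected.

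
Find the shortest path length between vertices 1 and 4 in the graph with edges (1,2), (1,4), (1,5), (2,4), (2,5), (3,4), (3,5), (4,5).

Step 1: Build adjacency list:
  1: 2, 4, 5
  2: 1, 4, 5
  3: 4, 5
  4: 1, 2, 3, 5
  5: 1, 2, 3, 4

Step 2: BFS from vertex 1 to find shortest path to 4:
  vertex 2 reached at distance 1
  vertex 4 reached at distance 1

Step 3: Shortest path: 1 -> 4
Path length: 1 edge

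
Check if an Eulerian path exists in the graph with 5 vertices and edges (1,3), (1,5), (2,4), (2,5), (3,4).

Step 1: Find the degree of each vertex:
  deg(1) = 2
  deg(2) = 2
  deg(3) = 2
  deg(4) = 2
  deg(5) = 2

Step 2: Count vertices with odd degree:
  All vertices have even degree (0 odd-degree vertices)

Step 3: Apply Euler's theorem:
  - Eulerian circuit exists iff graph is connected and all vertices have even degree
  - Eulerian path exists iff graph is connected and has 0 or 2 odd-degree vertices

Graph is connected with 0 odd-degree vertices.
Both Eulerian circuit and Eulerian path exist.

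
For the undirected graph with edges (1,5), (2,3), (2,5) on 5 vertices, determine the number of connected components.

Step 1: Build adjacency list from edges:
  1: 5
  2: 3, 5
  3: 2
  4: (none)
  5: 1, 2

Step 2: Run BFS/DFS from vertex 1:
  Visited: {1, 5, 2, 3}
  Reached 4 of 5 vertices

Step 3: Only 4 of 5 vertices reached. Graph is disconnected.
Connected components: {1, 2, 3, 5}, {4}
Number of connected components: 2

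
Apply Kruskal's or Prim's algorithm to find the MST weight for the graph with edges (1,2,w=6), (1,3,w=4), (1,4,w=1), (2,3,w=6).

Apply Kruskal's algorithm (sort edges by weight, add if no cycle):

Sorted edges by weight:
  (1,4) w=1
  (1,3) w=4
  (1,2) w=6
  (2,3) w=6

Add edge (1,4) w=1 -- no cycle. Running total: 1
Add edge (1,3) w=4 -- no cycle. Running total: 5
Add edge (1,2) w=6 -- no cycle. Running total: 11

MST edges: (1,4,w=1), (1,3,w=4), (1,2,w=6)
Total MST weight: 1 + 4 + 6 = 11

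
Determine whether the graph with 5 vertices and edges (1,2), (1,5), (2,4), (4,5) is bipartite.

Step 1: Attempt 2-coloring using BFS:
  Start at vertex 1, assign color 0
  Color vertex 2 with color 1 (neighbor of 1)
  Color vertex 5 with color 1 (neighbor of 1)
  Color vertex 4 with color 0 (neighbor of 2)
  Start new component at vertex 3, assign color 0

Step 2: 2-coloring succeeded. No conflicts found.
  Set A (color 0): {1, 3, 4}
  Set B (color 1): {2, 5}

The graph is bipartite with partition {1, 3, 4}, {2, 5}.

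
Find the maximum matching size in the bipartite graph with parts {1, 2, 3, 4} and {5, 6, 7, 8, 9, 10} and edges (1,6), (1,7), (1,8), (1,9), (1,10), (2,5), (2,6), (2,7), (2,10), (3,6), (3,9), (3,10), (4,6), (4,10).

Step 1: List the neighbors of each left vertex:
  1: 6, 7, 8, 9, 10
  2: 5, 6, 7, 10
  3: 6, 9, 10
  4: 6, 10

Step 2: Greedily match left vertices, then look for augmenting paths:
  Match 1 -- 6
  Match 2 -- 5
  Match 3 -- 9
  Match 4 -- 10
  No augmenting path remains.

Step 3: Verify this is maximum:
  Matching size 4 = min(|L|, |R|) = min(4, 6), which is an upper bound, so this matching is maximum.

Maximum matching: {(1,6), (2,5), (3,9), (4,10)}
Size: 4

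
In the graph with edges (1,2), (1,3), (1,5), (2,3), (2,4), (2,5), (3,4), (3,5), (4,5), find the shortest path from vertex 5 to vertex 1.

Step 1: Build adjacency list:
  1: 2, 3, 5
  2: 1, 3, 4, 5
  3: 1, 2, 4, 5
  4: 2, 3, 5
  5: 1, 2, 3, 4

Step 2: BFS from vertex 5 to find shortest path to 1:
  vertex 1 reached at distance 1

Step 3: Shortest path: 5 -> 1
Path length: 1 edge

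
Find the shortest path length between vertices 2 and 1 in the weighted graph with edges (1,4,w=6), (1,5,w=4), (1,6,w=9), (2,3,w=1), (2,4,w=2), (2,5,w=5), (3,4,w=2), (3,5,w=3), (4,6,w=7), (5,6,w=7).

Step 1: Build adjacency list with weights:
  1: 4(w=6), 5(w=4), 6(w=9)
  2: 3(w=1), 4(w=2), 5(w=5)
  3: 2(w=1), 4(w=2), 5(w=3)
  4: 1(w=6), 2(w=2), 3(w=2), 6(w=7)
  5: 1(w=4), 2(w=5), 3(w=3), 6(w=7)
  6: 1(w=9), 4(w=7), 5(w=7)

Step 2: Apply Dijkstra's algorithm from vertex 2:
  Visit vertex 2 (distance=0)
    Update dist[3] = 1
    Update dist[4] = 2
    Update dist[5] = 5
  Visit vertex 3 (distance=1)
    Update dist[5] = 4
  Visit vertex 4 (distance=2)
    Update dist[1] = 8
    Update dist[6] = 9
  Visit vertex 5 (distance=4)
  Visit vertex 1 (distance=8)

Step 3: Shortest path: 2 -> 4 -> 1
Total weight: 2 + 6 = 8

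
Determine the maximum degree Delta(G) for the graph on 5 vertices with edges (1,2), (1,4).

Step 1: Count edges incident to each vertex:
  deg(1) = 2 (neighbors: 2, 4)
  deg(2) = 1 (neighbors: 1)
  deg(3) = 0 (neighbors: none)
  deg(4) = 1 (neighbors: 1)
  deg(5) = 0 (neighbors: none)

Step 2: Find maximum:
  max(2, 1, 0, 1, 0) = 2 (vertex 1)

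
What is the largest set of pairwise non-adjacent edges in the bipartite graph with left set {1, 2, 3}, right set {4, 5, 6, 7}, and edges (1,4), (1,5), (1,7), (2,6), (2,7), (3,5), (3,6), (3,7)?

Step 1: List the neighbors of each left vertex:
  1: 4, 5, 7
  2: 6, 7
  3: 5, 6, 7

Step 2: Greedily match left vertices, then look for augmenting paths:
  Match 1 -- 4
  Match 2 -- 6
  Match 3 -- 5
  No augmenting path remains.

Step 3: Verify this is maximum:
  Matching size 3 = min(|L|, |R|) = min(3, 4), which is an upper bound, so this matching is maximum.

Maximum matching: {(1,4), (2,6), (3,5)}
Size: 3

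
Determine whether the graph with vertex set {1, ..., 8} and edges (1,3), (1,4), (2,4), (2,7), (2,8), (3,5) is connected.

Step 1: Build adjacency list from edges:
  1: 3, 4
  2: 4, 7, 8
  3: 1, 5
  4: 1, 2
  5: 3
  6: (none)
  7: 2
  8: 2

Step 2: Run BFS/DFS from vertex 1:
  Visited: {1, 3, 4, 5, 2, 7, 8}
  Reached 7 of 8 vertices

Step 3: Only 7 of 8 vertices reached. Graph is disconnected.
Connected components: {1, 2, 3, 4, 5, 7, 8}, {6}
Answer: No, the graph is not connected (2 components).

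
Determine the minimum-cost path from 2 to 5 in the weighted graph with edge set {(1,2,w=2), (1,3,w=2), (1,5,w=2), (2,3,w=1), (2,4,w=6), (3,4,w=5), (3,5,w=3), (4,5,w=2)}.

Step 1: Build adjacency list with weights:
  1: 2(w=2), 3(w=2), 5(w=2)
  2: 1(w=2), 3(w=1), 4(w=6)
  3: 1(w=2), 2(w=1), 4(w=5), 5(w=3)
  4: 2(w=6), 3(w=5), 5(w=2)
  5: 1(w=2), 3(w=3), 4(w=2)

Step 2: Apply Dijkstra's algorithm from vertex 2:
  Visit vertex 2 (distance=0)
    Update dist[1] = 2
    Update dist[3] = 1
    Update dist[4] = 6
  Visit vertex 3 (distance=1)
    Update dist[5] = 4
  Visit vertex 1 (distance=2)
  Visit vertex 5 (distance=4)

Step 3: Shortest path: 2 -> 1 -> 5
Total weight: 2 + 2 = 4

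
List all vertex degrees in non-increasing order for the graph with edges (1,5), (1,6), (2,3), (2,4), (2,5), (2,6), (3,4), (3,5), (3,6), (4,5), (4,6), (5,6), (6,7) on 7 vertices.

Step 1: Count edges incident to each vertex:
  deg(1) = 2 (neighbors: 5, 6)
  deg(2) = 4 (neighbors: 3, 4, 5, 6)
  deg(3) = 4 (neighbors: 2, 4, 5, 6)
  deg(4) = 4 (neighbors: 2, 3, 5, 6)
  deg(5) = 5 (neighbors: 1, 2, 3, 4, 6)
  deg(6) = 6 (neighbors: 1, 2, 3, 4, 5, 7)
  deg(7) = 1 (neighbors: 6)

Step 2: Sort degrees in non-increasing order:
  Degrees: [2, 4, 4, 4, 5, 6, 1] -> sorted: [6, 5, 4, 4, 4, 2, 1]

Degree sequence: [6, 5, 4, 4, 4, 2, 1]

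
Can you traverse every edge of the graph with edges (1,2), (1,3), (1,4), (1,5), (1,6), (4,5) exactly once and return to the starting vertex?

Step 1: Find the degree of each vertex:
  deg(1) = 5
  deg(2) = 1
  deg(3) = 1
  deg(4) = 2
  deg(5) = 2
  deg(6) = 1

Step 2: Count vertices with odd degree:
  Odd-degree vertices: 1, 2, 3, 6 (4 total)

Step 3: Apply Euler's theorem:
  - Eulerian circuit exists iff graph is connected and all vertices have even degree
  - Eulerian path exists iff graph is connected and has 0 or 2 odd-degree vertices

Graph has 4 odd-degree vertices (need 0 or 2).
Neither Eulerian path nor Eulerian circuit exists.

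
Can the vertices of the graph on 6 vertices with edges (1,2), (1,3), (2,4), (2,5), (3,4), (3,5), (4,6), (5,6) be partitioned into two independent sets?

Step 1: Attempt 2-coloring using BFS:
  Start at vertex 1, assign color 0
  Color vertex 2 with color 1 (neighbor of 1)
  Color vertex 3 with color 1 (neighbor of 1)
  Color vertex 4 with color 0 (neighbor of 2)
  Color vertex 5 with color 0 (neighbor of 2)
  Color vertex 6 with color 1 (neighbor of 4)

Step 2: 2-coloring succeeded. No conflicts found.
  Set A (color 0): {1, 4, 5}
  Set B (color 1): {2, 3, 6}

The graph is bipartite with partition {1, 4, 5}, {2, 3, 6}.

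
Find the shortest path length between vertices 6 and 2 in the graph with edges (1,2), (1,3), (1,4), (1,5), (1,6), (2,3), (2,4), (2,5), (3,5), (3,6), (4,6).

Step 1: Build adjacency list:
  1: 2, 3, 4, 5, 6
  2: 1, 3, 4, 5
  3: 1, 2, 5, 6
  4: 1, 2, 6
  5: 1, 2, 3
  6: 1, 3, 4

Step 2: BFS from vertex 6 to find shortest path to 2:
  vertex 1 reached at distance 1
  vertex 3 reached at distance 1
  vertex 4 reached at distance 1
  vertex 2 reached at distance 2

Step 3: Shortest path: 6 -> 4 -> 2
Path length: 2 edges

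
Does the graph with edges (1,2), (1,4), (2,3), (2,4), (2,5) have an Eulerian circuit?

Step 1: Find the degree of each vertex:
  deg(1) = 2
  deg(2) = 4
  deg(3) = 1
  deg(4) = 2
  deg(5) = 1

Step 2: Count vertices with odd degree:
  Odd-degree vertices: 3, 5 (2 total)

Step 3: Apply Euler's theorem:
  - Eulerian circuit exists iff graph is connected and all vertices have even degree
  - Eulerian path exists iff graph is connected and has 0 or 2 odd-degree vertices

Graph is connected with exactly 2 odd-degree vertices (3, 5).
Eulerian path exists (starting and ending at the odd-degree vertices), but no Eulerian circuit.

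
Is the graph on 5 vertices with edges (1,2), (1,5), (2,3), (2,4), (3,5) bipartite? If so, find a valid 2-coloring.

Step 1: Attempt 2-coloring using BFS:
  Start at vertex 1, assign color 0
  Color vertex 2 with color 1 (neighbor of 1)
  Color vertex 5 with color 1 (neighbor of 1)
  Color vertex 3 with color 0 (neighbor of 2)
  Color vertex 4 with color 0 (neighbor of 2)

Step 2: 2-coloring succeeded. No conflicts found.
  Set A (color 0): {1, 3, 4}
  Set B (color 1): {2, 5}

The graph is bipartite with partition {1, 3, 4}, {2, 5}.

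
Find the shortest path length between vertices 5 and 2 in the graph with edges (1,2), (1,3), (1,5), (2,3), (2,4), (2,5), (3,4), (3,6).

Step 1: Build adjacency list:
  1: 2, 3, 5
  2: 1, 3, 4, 5
  3: 1, 2, 4, 6
  4: 2, 3
  5: 1, 2
  6: 3

Step 2: BFS from vertex 5 to find shortest path to 2:
  vertex 1 reached at distance 1
  vertex 2 reached at distance 1

Step 3: Shortest path: 5 -> 2
Path length: 1 edge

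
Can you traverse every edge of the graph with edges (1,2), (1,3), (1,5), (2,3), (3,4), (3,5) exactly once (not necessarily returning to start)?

Step 1: Find the degree of each vertex:
  deg(1) = 3
  deg(2) = 2
  deg(3) = 4
  deg(4) = 1
  deg(5) = 2

Step 2: Count vertices with odd degree:
  Odd-degree vertices: 1, 4 (2 total)

Step 3: Apply Euler's theorem:
  - Eulerian circuit exists iff graph is connected and all vertices have even degree
  - Eulerian path exists iff graph is connected and has 0 or 2 odd-degree vertices

Graph is connected with exactly 2 odd-degree vertices (1, 4).
Eulerian path exists (starting and ending at the odd-degree vertices), but no Eulerian circuit.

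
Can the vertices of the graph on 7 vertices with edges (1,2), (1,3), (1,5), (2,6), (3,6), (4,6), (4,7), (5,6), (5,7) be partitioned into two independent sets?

Step 1: Attempt 2-coloring using BFS:
  Start at vertex 1, assign color 0
  Color vertex 2 with color 1 (neighbor of 1)
  Color vertex 3 with color 1 (neighbor of 1)
  Color vertex 5 with color 1 (neighbor of 1)
  Color vertex 6 with color 0 (neighbor of 2)
  Color vertex 7 with color 0 (neighbor of 5)
  Color vertex 4 with color 1 (neighbor of 6)

Step 2: 2-coloring succeeded. No conflicts found.
  Set A (color 0): {1, 6, 7}
  Set B (color 1): {2, 3, 4, 5}

The graph is bipartite with partition {1, 6, 7}, {2, 3, 4, 5}.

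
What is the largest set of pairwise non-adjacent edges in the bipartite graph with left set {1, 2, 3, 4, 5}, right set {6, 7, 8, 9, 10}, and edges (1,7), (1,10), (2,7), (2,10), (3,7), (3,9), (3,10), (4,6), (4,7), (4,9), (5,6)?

Step 1: List the neighbors of each left vertex:
  1: 7, 10
  2: 7, 10
  3: 7, 9, 10
  4: 6, 7, 9
  5: 6

Step 2: Greedily match left vertices, then look for augmenting paths:
  Match 1 -- 7
  Match 2 -- 10
  Match 3 -- 9
  Match 4 -- 6
  No augmenting path remains.

Step 3: Verify this is maximum:
  Matching has size 4. The vertex set {6, 7, 9, 10} covers every edge and has size 4; any matching has at most one edge per cover vertex, so 4 is maximum (König's theorem).

Maximum matching: {(1,7), (2,10), (3,9), (4,6)}
Size: 4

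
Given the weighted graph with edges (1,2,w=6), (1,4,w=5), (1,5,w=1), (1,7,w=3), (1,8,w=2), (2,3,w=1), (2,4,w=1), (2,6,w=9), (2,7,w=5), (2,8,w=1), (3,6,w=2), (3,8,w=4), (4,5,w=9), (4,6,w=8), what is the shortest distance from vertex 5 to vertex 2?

Step 1: Build adjacency list with weights:
  1: 2(w=6), 4(w=5), 5(w=1), 7(w=3), 8(w=2)
  2: 1(w=6), 3(w=1), 4(w=1), 6(w=9), 7(w=5), 8(w=1)
  3: 2(w=1), 6(w=2), 8(w=4)
  4: 1(w=5), 2(w=1), 5(w=9), 6(w=8)
  5: 1(w=1), 4(w=9)
  6: 2(w=9), 3(w=2), 4(w=8)
  7: 1(w=3), 2(w=5)
  8: 1(w=2), 2(w=1), 3(w=4)

Step 2: Apply Dijkstra's algorithm from vertex 5:
  Visit vertex 5 (distance=0)
    Update dist[1] = 1
    Update dist[4] = 9
  Visit vertex 1 (distance=1)
    Update dist[2] = 7
    Update dist[4] = 6
    Update dist[7] = 4
    Update dist[8] = 3
  Visit vertex 8 (distance=3)
    Update dist[2] = 4
    Update dist[3] = 7
  Visit vertex 2 (distance=4)
    Update dist[3] = 5
    Update dist[4] = 5
    Update dist[6] = 13

Step 3: Shortest path: 5 -> 1 -> 8 -> 2
Total weight: 1 + 2 + 1 = 4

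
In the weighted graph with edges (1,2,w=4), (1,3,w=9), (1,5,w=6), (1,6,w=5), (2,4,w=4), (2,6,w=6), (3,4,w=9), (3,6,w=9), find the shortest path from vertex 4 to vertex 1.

Step 1: Build adjacency list with weights:
  1: 2(w=4), 3(w=9), 5(w=6), 6(w=5)
  2: 1(w=4), 4(w=4), 6(w=6)
  3: 1(w=9), 4(w=9), 6(w=9)
  4: 2(w=4), 3(w=9)
  5: 1(w=6)
  6: 1(w=5), 2(w=6), 3(w=9)

Step 2: Apply Dijkstra's algorithm from vertex 4:
  Visit vertex 4 (distance=0)
    Update dist[2] = 4
    Update dist[3] = 9
  Visit vertex 2 (distance=4)
    Update dist[1] = 8
    Update dist[6] = 10
  Visit vertex 1 (distance=8)
    Update dist[5] = 14

Step 3: Shortest path: 4 -> 2 -> 1
Total weight: 4 + 4 = 8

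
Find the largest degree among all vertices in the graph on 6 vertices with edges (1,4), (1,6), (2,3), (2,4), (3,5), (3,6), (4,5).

Step 1: Count edges incident to each vertex:
  deg(1) = 2 (neighbors: 4, 6)
  deg(2) = 2 (neighbors: 3, 4)
  deg(3) = 3 (neighbors: 2, 5, 6)
  deg(4) = 3 (neighbors: 1, 2, 5)
  deg(5) = 2 (neighbors: 3, 4)
  deg(6) = 2 (neighbors: 1, 3)

Step 2: Find maximum:
  max(2, 2, 3, 3, 2, 2) = 3 (vertex 3)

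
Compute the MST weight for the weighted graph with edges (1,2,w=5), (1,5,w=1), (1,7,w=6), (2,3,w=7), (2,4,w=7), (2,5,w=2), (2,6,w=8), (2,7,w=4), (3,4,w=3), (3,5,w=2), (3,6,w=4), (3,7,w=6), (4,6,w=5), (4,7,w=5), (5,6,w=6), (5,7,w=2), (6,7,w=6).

Apply Kruskal's algorithm (sort edges by weight, add if no cycle):

Sorted edges by weight:
  (1,5) w=1
  (2,5) w=2
  (3,5) w=2
  (5,7) w=2
  (3,4) w=3
  (2,7) w=4
  (3,6) w=4
  (1,2) w=5
  (4,6) w=5
  (4,7) w=5
  (1,7) w=6
  (3,7) w=6
  (5,6) w=6
  (6,7) w=6
  (2,3) w=7
  (2,4) w=7
  (2,6) w=8

Add edge (1,5) w=1 -- no cycle. Running total: 1
Add edge (2,5) w=2 -- no cycle. Running total: 3
Add edge (3,5) w=2 -- no cycle. Running total: 5
Add edge (5,7) w=2 -- no cycle. Running total: 7
Add edge (3,4) w=3 -- no cycle. Running total: 10
Skip edge (2,7) w=4 -- would create cycle
Add edge (3,6) w=4 -- no cycle. Running total: 14

MST edges: (1,5,w=1), (2,5,w=2), (3,5,w=2), (5,7,w=2), (3,4,w=3), (3,6,w=4)
Total MST weight: 1 + 2 + 2 + 2 + 3 + 4 = 14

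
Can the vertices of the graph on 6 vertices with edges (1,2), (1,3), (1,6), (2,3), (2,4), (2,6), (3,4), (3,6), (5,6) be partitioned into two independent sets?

Step 1: Attempt 2-coloring using BFS:
  Start at vertex 1, assign color 0
  Color vertex 2 with color 1 (neighbor of 1)
  Color vertex 3 with color 1 (neighbor of 1)
  Color vertex 6 with color 1 (neighbor of 1)

Step 2: Conflict found! Vertices 2 and 3 are adjacent but have the same color.
This means the graph contains an odd cycle.

The graph is NOT bipartite.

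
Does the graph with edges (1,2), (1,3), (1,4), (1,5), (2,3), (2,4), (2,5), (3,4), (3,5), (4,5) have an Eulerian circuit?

Step 1: Find the degree of each vertex:
  deg(1) = 4
  deg(2) = 4
  deg(3) = 4
  deg(4) = 4
  deg(5) = 4

Step 2: Count vertices with odd degree:
  All vertices have even degree (0 odd-degree vertices)

Step 3: Apply Euler's theorem:
  - Eulerian circuit exists iff graph is connected and all vertices have even degree
  - Eulerian path exists iff graph is connected and has 0 or 2 odd-degree vertices

Graph is connected with 0 odd-degree vertices.
Both Eulerian circuit and Eulerian path exist.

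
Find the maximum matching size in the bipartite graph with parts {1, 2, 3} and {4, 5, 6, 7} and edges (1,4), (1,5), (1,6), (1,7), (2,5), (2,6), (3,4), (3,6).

Step 1: List the neighbors of each left vertex:
  1: 4, 5, 6, 7
  2: 5, 6
  3: 4, 6

Step 2: Greedily match left vertices, then look for augmenting paths:
  Match 1 -- 4
  Match 2 -- 5
  Match 3 -- 6
  No augmenting path remains.

Step 3: Verify this is maximum:
  Matching size 3 = min(|L|, |R|) = min(3, 4), which is an upper bound, so this matching is maximum.

Maximum matching: {(1,4), (2,5), (3,6)}
Size: 3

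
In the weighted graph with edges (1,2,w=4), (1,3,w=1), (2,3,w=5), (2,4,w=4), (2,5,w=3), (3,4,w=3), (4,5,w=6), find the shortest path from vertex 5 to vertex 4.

Step 1: Build adjacency list with weights:
  1: 2(w=4), 3(w=1)
  2: 1(w=4), 3(w=5), 4(w=4), 5(w=3)
  3: 1(w=1), 2(w=5), 4(w=3)
  4: 2(w=4), 3(w=3), 5(w=6)
  5: 2(w=3), 4(w=6)

Step 2: Apply Dijkstra's algorithm from vertex 5:
  Visit vertex 5 (distance=0)
    Update dist[2] = 3
    Update dist[4] = 6
  Visit vertex 2 (distance=3)
    Update dist[1] = 7
    Update dist[3] = 8
  Visit vertex 4 (distance=6)

Step 3: Shortest path: 5 -> 4
Total weight: 6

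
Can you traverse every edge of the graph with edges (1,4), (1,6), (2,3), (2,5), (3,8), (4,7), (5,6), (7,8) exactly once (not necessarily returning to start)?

Step 1: Find the degree of each vertex:
  deg(1) = 2
  deg(2) = 2
  deg(3) = 2
  deg(4) = 2
  deg(5) = 2
  deg(6) = 2
  deg(7) = 2
  deg(8) = 2

Step 2: Count vertices with odd degree:
  All vertices have even degree (0 odd-degree vertices)

Step 3: Apply Euler's theorem:
  - Eulerian circuit exists iff graph is connected and all vertices have even degree
  - Eulerian path exists iff graph is connected and has 0 or 2 odd-degree vertices

Graph is connected with 0 odd-degree vertices.
Both Eulerian circuit and Eulerian path exist.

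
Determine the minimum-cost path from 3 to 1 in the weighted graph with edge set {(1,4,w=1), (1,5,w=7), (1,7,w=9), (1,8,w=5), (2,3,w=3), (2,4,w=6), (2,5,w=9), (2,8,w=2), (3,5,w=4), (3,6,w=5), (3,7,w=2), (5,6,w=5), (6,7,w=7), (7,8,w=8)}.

Step 1: Build adjacency list with weights:
  1: 4(w=1), 5(w=7), 7(w=9), 8(w=5)
  2: 3(w=3), 4(w=6), 5(w=9), 8(w=2)
  3: 2(w=3), 5(w=4), 6(w=5), 7(w=2)
  4: 1(w=1), 2(w=6)
  5: 1(w=7), 2(w=9), 3(w=4), 6(w=5)
  6: 3(w=5), 5(w=5), 7(w=7)
  7: 1(w=9), 3(w=2), 6(w=7), 8(w=8)
  8: 1(w=5), 2(w=2), 7(w=8)

Step 2: Apply Dijkstra's algorithm from vertex 3:
  Visit vertex 3 (distance=0)
    Update dist[2] = 3
    Update dist[5] = 4
    Update dist[6] = 5
    Update dist[7] = 2
  Visit vertex 7 (distance=2)
    Update dist[1] = 11
    Update dist[8] = 10
  Visit vertex 2 (distance=3)
    Update dist[4] = 9
    Update dist[8] = 5
  Visit vertex 5 (distance=4)
  Visit vertex 6 (distance=5)
  Visit vertex 8 (distance=5)
    Update dist[1] = 10
  Visit vertex 4 (distance=9)
  Visit vertex 1 (distance=10)

Step 3: Shortest path: 3 -> 2 -> 4 -> 1
Total weight: 3 + 6 + 1 = 10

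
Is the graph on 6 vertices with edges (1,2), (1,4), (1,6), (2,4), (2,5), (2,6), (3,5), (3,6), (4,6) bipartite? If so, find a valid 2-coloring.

Step 1: Attempt 2-coloring using BFS:
  Start at vertex 1, assign color 0
  Color vertex 2 with color 1 (neighbor of 1)
  Color vertex 4 with color 1 (neighbor of 1)
  Color vertex 6 with color 1 (neighbor of 1)

Step 2: Conflict found! Vertices 2 and 4 are adjacent but have the same color.
This means the graph contains an odd cycle.

The graph is NOT bipartite.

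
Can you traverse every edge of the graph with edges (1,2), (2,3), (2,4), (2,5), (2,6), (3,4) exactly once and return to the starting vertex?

Step 1: Find the degree of each vertex:
  deg(1) = 1
  deg(2) = 5
  deg(3) = 2
  deg(4) = 2
  deg(5) = 1
  deg(6) = 1

Step 2: Count vertices with odd degree:
  Odd-degree vertices: 1, 2, 5, 6 (4 total)

Step 3: Apply Euler's theorem:
  - Eulerian circuit exists iff graph is connected and all vertices have even degree
  - Eulerian path exists iff graph is connected and has 0 or 2 odd-degree vertices

Graph has 4 odd-degree vertices (need 0 or 2).
Neither Eulerian path nor Eulerian circuit exists.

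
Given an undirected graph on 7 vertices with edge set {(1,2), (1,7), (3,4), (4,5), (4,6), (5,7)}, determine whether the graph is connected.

Step 1: Build adjacency list from edges:
  1: 2, 7
  2: 1
  3: 4
  4: 3, 5, 6
  5: 4, 7
  6: 4
  7: 1, 5

Step 2: Run BFS/DFS from vertex 1:
  Visited: {1, 2, 7, 5, 4, 3, 6}
  Reached 7 of 7 vertices

Step 3: All 7 vertices reached from vertex 1, so the graph is connected.
Answer: Yes, the graph is connected.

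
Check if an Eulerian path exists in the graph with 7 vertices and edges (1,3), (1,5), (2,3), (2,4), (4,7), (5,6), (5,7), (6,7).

Step 1: Find the degree of each vertex:
  deg(1) = 2
  deg(2) = 2
  deg(3) = 2
  deg(4) = 2
  deg(5) = 3
  deg(6) = 2
  deg(7) = 3

Step 2: Count vertices with odd degree:
  Odd-degree vertices: 5, 7 (2 total)

Step 3: Apply Euler's theorem:
  - Eulerian circuit exists iff graph is connected and all vertices have even degree
  - Eulerian path exists iff graph is connected and has 0 or 2 odd-degree vertices

Graph is connected with exactly 2 odd-degree vertices (5, 7).
Eulerian path exists (starting and ending at the odd-degree vertices), but no Eulerian circuit.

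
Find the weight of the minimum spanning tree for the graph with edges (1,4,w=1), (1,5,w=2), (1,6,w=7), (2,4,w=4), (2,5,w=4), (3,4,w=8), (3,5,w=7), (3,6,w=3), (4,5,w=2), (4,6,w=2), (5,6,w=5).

Apply Kruskal's algorithm (sort edges by weight, add if no cycle):

Sorted edges by weight:
  (1,4) w=1
  (1,5) w=2
  (4,5) w=2
  (4,6) w=2
  (3,6) w=3
  (2,5) w=4
  (2,4) w=4
  (5,6) w=5
  (1,6) w=7
  (3,5) w=7
  (3,4) w=8

Add edge (1,4) w=1 -- no cycle. Running total: 1
Add edge (1,5) w=2 -- no cycle. Running total: 3
Skip edge (4,5) w=2 -- would create cycle
Add edge (4,6) w=2 -- no cycle. Running total: 5
Add edge (3,6) w=3 -- no cycle. Running total: 8
Add edge (2,5) w=4 -- no cycle. Running total: 12

MST edges: (1,4,w=1), (1,5,w=2), (4,6,w=2), (3,6,w=3), (2,5,w=4)
Total MST weight: 1 + 2 + 2 + 3 + 4 = 12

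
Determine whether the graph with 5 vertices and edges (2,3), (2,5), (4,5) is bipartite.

Step 1: Attempt 2-coloring using BFS:
  Start at vertex 1, assign color 0
  Start new component at vertex 2, assign color 0
  Color vertex 3 with color 1 (neighbor of 2)
  Color vertex 5 with color 1 (neighbor of 2)
  Color vertex 4 with color 0 (neighbor of 5)

Step 2: 2-coloring succeeded. No conflicts found.
  Set A (color 0): {1, 2, 4}
  Set B (color 1): {3, 5}

The graph is bipartite with partition {1, 2, 4}, {3, 5}.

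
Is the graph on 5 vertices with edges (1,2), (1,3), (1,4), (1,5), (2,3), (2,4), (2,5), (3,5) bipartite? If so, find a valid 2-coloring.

Step 1: Attempt 2-coloring using BFS:
  Start at vertex 1, assign color 0
  Color vertex 2 with color 1 (neighbor of 1)
  Color vertex 3 with color 1 (neighbor of 1)
  Color vertex 4 with color 1 (neighbor of 1)
  Color vertex 5 with color 1 (neighbor of 1)

Step 2: Conflict found! Vertices 2 and 3 are adjacent but have the same color.
This means the graph contains an odd cycle.

The graph is NOT bipartite.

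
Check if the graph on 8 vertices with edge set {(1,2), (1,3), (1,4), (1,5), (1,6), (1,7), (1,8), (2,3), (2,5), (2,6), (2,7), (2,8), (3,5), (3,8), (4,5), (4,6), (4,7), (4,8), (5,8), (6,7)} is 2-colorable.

Step 1: Attempt 2-coloring using BFS:
  Start at vertex 1, assign color 0
  Color vertex 2 with color 1 (neighbor of 1)
  Color vertex 3 with color 1 (neighbor of 1)
  Color vertex 4 with color 1 (neighbor of 1)
  Color vertex 5 with color 1 (neighbor of 1)
  Color vertex 6 with color 1 (neighbor of 1)
  Color vertex 7 with color 1 (neighbor of 1)
  Color vertex 8 with color 1 (neighbor of 1)

Step 2: Conflict found! Vertices 2 and 3 are adjacent but have the same color.
This means the graph contains an odd cycle.

The graph is NOT bipartite.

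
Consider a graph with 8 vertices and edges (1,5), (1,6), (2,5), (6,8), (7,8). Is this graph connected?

Step 1: Build adjacency list from edges:
  1: 5, 6
  2: 5
  3: (none)
  4: (none)
  5: 1, 2
  6: 1, 8
  7: 8
  8: 6, 7

Step 2: Run BFS/DFS from vertex 1:
  Visited: {1, 5, 6, 2, 8, 7}
  Reached 6 of 8 vertices

Step 3: Only 6 of 8 vertices reached. Graph is disconnected.
Connected components: {1, 2, 5, 6, 7, 8}, {3}, {4}
Answer: No, the graph is not connected (3 components).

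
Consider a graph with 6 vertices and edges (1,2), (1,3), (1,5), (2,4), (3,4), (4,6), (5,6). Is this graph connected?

Step 1: Build adjacency list from edges:
  1: 2, 3, 5
  2: 1, 4
  3: 1, 4
  4: 2, 3, 6
  5: 1, 6
  6: 4, 5

Step 2: Run BFS/DFS from vertex 1:
  Visited: {1, 2, 3, 5, 4, 6}
  Reached 6 of 6 vertices

Step 3: All 6 vertices reached from vertex 1, so the graph is connected.
Answer: Yes, the graph is connected.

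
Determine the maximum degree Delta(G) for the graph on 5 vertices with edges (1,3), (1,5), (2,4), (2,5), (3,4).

Step 1: Count edges incident to each vertex:
  deg(1) = 2 (neighbors: 3, 5)
  deg(2) = 2 (neighbors: 4, 5)
  deg(3) = 2 (neighbors: 1, 4)
  deg(4) = 2 (neighbors: 2, 3)
  deg(5) = 2 (neighbors: 1, 2)

Step 2: Find maximum:
  max(2, 2, 2, 2, 2) = 2 (vertex 1)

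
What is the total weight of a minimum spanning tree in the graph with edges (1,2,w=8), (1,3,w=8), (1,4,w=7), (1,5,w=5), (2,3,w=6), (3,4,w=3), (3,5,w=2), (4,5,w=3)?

Apply Kruskal's algorithm (sort edges by weight, add if no cycle):

Sorted edges by weight:
  (3,5) w=2
  (3,4) w=3
  (4,5) w=3
  (1,5) w=5
  (2,3) w=6
  (1,4) w=7
  (1,2) w=8
  (1,3) w=8

Add edge (3,5) w=2 -- no cycle. Running total: 2
Add edge (3,4) w=3 -- no cycle. Running total: 5
Skip edge (4,5) w=3 -- would create cycle
Add edge (1,5) w=5 -- no cycle. Running total: 10
Add edge (2,3) w=6 -- no cycle. Running total: 16

MST edges: (3,5,w=2), (3,4,w=3), (1,5,w=5), (2,3,w=6)
Total MST weight: 2 + 3 + 5 + 6 = 16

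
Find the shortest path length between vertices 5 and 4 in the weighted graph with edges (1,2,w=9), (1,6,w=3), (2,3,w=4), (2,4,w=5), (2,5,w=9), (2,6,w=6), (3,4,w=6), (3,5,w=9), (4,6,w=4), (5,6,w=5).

Step 1: Build adjacency list with weights:
  1: 2(w=9), 6(w=3)
  2: 1(w=9), 3(w=4), 4(w=5), 5(w=9), 6(w=6)
  3: 2(w=4), 4(w=6), 5(w=9)
  4: 2(w=5), 3(w=6), 6(w=4)
  5: 2(w=9), 3(w=9), 6(w=5)
  6: 1(w=3), 2(w=6), 4(w=4), 5(w=5)

Step 2: Apply Dijkstra's algorithm from vertex 5:
  Visit vertex 5 (distance=0)
    Update dist[2] = 9
    Update dist[3] = 9
    Update dist[6] = 5
  Visit vertex 6 (distance=5)
    Update dist[1] = 8
    Update dist[4] = 9
  Visit vertex 1 (distance=8)
  Visit vertex 2 (distance=9)
  Visit vertex 3 (distance=9)
  Visit vertex 4 (distance=9)

Step 3: Shortest path: 5 -> 6 -> 4
Total weight: 5 + 4 = 9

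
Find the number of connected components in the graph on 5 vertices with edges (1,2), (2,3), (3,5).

Step 1: Build adjacency list from edges:
  1: 2
  2: 1, 3
  3: 2, 5
  4: (none)
  5: 3

Step 2: Run BFS/DFS from vertex 1:
  Visited: {1, 2, 3, 5}
  Reached 4 of 5 vertices

Step 3: Only 4 of 5 vertices reached. Graph is disconnected.
Connected components: {1, 2, 3, 5}, {4}
Number of connected components: 2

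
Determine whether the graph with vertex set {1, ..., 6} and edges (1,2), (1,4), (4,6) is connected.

Step 1: Build adjacency list from edges:
  1: 2, 4
  2: 1
  3: (none)
  4: 1, 6
  5: (none)
  6: 4

Step 2: Run BFS/DFS from vertex 1:
  Visited: {1, 2, 4, 6}
  Reached 4 of 6 vertices

Step 3: Only 4 of 6 vertices reached. Graph is disconnected.
Connected components: {1, 2, 4, 6}, {3}, {5}
Answer: No, the graph is not connected (3 components).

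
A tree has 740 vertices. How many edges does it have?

A tree on n vertices always has exactly n - 1 edges.
For n = 740: edges = 740 - 1 = 739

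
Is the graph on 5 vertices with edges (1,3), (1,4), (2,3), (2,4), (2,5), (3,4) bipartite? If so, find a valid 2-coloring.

Step 1: Attempt 2-coloring using BFS:
  Start at vertex 1, assign color 0
  Color vertex 3 with color 1 (neighbor of 1)
  Color vertex 4 with color 1 (neighbor of 1)
  Color vertex 2 with color 0 (neighbor of 3)

Step 2: Conflict found! Vertices 3 and 4 are adjacent but have the same color.
This means the graph contains an odd cycle.

The graph is NOT bipartite.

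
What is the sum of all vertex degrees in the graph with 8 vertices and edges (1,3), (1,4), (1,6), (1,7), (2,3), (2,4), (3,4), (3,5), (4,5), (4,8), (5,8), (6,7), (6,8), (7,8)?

Step 1: Count edges incident to each vertex:
  deg(1) = 4 (neighbors: 3, 4, 6, 7)
  deg(2) = 2 (neighbors: 3, 4)
  deg(3) = 4 (neighbors: 1, 2, 4, 5)
  deg(4) = 5 (neighbors: 1, 2, 3, 5, 8)
  deg(5) = 3 (neighbors: 3, 4, 8)
  deg(6) = 3 (neighbors: 1, 7, 8)
  deg(7) = 3 (neighbors: 1, 6, 8)
  deg(8) = 4 (neighbors: 4, 5, 6, 7)

Step 2: Sum all degrees:
  4 + 2 + 4 + 5 + 3 + 3 + 3 + 4 = 28

Verification: sum of degrees = 2 * |E| = 2 * 14 = 28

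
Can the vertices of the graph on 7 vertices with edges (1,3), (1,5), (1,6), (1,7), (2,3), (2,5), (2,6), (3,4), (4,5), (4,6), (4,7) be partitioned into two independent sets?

Step 1: Attempt 2-coloring using BFS:
  Start at vertex 1, assign color 0
  Color vertex 3 with color 1 (neighbor of 1)
  Color vertex 5 with color 1 (neighbor of 1)
  Color vertex 6 with color 1 (neighbor of 1)
  Color vertex 7 with color 1 (neighbor of 1)
  Color vertex 2 with color 0 (neighbor of 3)
  Color vertex 4 with color 0 (neighbor of 3)

Step 2: 2-coloring succeeded. No conflicts found.
  Set A (color 0): {1, 2, 4}
  Set B (color 1): {3, 5, 6, 7}

The graph is bipartite with partition {1, 2, 4}, {3, 5, 6, 7}.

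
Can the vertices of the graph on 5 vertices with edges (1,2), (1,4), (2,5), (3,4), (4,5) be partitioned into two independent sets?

Step 1: Attempt 2-coloring using BFS:
  Start at vertex 1, assign color 0
  Color vertex 2 with color 1 (neighbor of 1)
  Color vertex 4 with color 1 (neighbor of 1)
  Color vertex 5 with color 0 (neighbor of 2)
  Color vertex 3 with color 0 (neighbor of 4)

Step 2: 2-coloring succeeded. No conflicts found.
  Set A (color 0): {1, 3, 5}
  Set B (color 1): {2, 4}

The graph is bipartite with partition {1, 3, 5}, {2, 4}.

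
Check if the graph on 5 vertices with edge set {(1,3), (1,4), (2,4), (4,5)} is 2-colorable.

Step 1: Attempt 2-coloring using BFS:
  Start at vertex 1, assign color 0
  Color vertex 3 with color 1 (neighbor of 1)
  Color vertex 4 with color 1 (neighbor of 1)
  Color vertex 2 with color 0 (neighbor of 4)
  Color vertex 5 with color 0 (neighbor of 4)

Step 2: 2-coloring succeeded. No conflicts found.
  Set A (color 0): {1, 2, 5}
  Set B (color 1): {3, 4}

The graph is bipartite with partition {1, 2, 5}, {3, 4}.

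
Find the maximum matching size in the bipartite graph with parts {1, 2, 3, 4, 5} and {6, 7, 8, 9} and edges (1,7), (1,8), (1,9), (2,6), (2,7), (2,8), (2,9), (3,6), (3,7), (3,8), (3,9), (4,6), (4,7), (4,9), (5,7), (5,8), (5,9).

Step 1: List the neighbors of each left vertex:
  1: 7, 8, 9
  2: 6, 7, 8, 9
  3: 6, 7, 8, 9
  4: 6, 7, 9
  5: 7, 8, 9

Step 2: Greedily match left vertices, then look for augmenting paths:
  Match 1 -- 7
  Match 2 -- 6
  Match 3 -- 8
  Match 4 -- 9
  No augmenting path remains.

Step 3: Verify this is maximum:
  Matching size 4 = min(|L|, |R|) = min(5, 4), which is an upper bound, so this matching is maximum.

Maximum matching: {(1,7), (2,6), (3,8), (4,9)}
Size: 4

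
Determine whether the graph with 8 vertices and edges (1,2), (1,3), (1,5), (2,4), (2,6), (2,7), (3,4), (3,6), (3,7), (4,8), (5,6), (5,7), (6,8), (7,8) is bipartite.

Step 1: Attempt 2-coloring using BFS:
  Start at vertex 1, assign color 0
  Color vertex 2 with color 1 (neighbor of 1)
  Color vertex 3 with color 1 (neighbor of 1)
  Color vertex 5 with color 1 (neighbor of 1)
  Color vertex 4 with color 0 (neighbor of 2)
  Color vertex 6 with color 0 (neighbor of 2)
  Color vertex 7 with color 0 (neighbor of 2)
  Color vertex 8 with color 1 (neighbor of 4)

Step 2: 2-coloring succeeded. No conflicts found.
  Set A (color 0): {1, 4, 6, 7}
  Set B (color 1): {2, 3, 5, 8}

The graph is bipartite with partition {1, 4, 6, 7}, {2, 3, 5, 8}.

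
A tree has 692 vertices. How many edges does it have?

A tree on n vertices always has exactly n - 1 edges.
For n = 692: edges = 692 - 1 = 691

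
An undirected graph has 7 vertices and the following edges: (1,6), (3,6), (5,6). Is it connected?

Step 1: Build adjacency list from edges:
  1: 6
  2: (none)
  3: 6
  4: (none)
  5: 6
  6: 1, 3, 5
  7: (none)

Step 2: Run BFS/DFS from vertex 1:
  Visited: {1, 6, 3, 5}
  Reached 4 of 7 vertices

Step 3: Only 4 of 7 vertices reached. Graph is disconnected.
Connected components: {1, 3, 5, 6}, {2}, {4}, {7}
Answer: No, the graph is not connected (4 components).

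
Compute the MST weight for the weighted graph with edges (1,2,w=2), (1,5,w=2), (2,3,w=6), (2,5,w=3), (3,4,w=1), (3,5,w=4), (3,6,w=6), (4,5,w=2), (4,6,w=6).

Apply Kruskal's algorithm (sort edges by weight, add if no cycle):

Sorted edges by weight:
  (3,4) w=1
  (1,2) w=2
  (1,5) w=2
  (4,5) w=2
  (2,5) w=3
  (3,5) w=4
  (2,3) w=6
  (3,6) w=6
  (4,6) w=6

Add edge (3,4) w=1 -- no cycle. Running total: 1
Add edge (1,2) w=2 -- no cycle. Running total: 3
Add edge (1,5) w=2 -- no cycle. Running total: 5
Add edge (4,5) w=2 -- no cycle. Running total: 7
Skip edge (2,5) w=3 -- would create cycle
Skip edge (3,5) w=4 -- would create cycle
Skip edge (2,3) w=6 -- would create cycle
Add edge (3,6) w=6 -- no cycle. Running total: 13

MST edges: (3,4,w=1), (1,2,w=2), (1,5,w=2), (4,5,w=2), (3,6,w=6)
Total MST weight: 1 + 2 + 2 + 2 + 6 = 13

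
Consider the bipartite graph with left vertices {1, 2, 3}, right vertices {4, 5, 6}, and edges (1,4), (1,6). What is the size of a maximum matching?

Step 1: List the neighbors of each left vertex:
  1: 4, 6
  2: (none)
  3: (none)

Step 2: Greedily match left vertices, then look for augmenting paths:
  Match 1 -- 4
  No augmenting path remains.

Step 3: Verify this is maximum:
  Matching has size 1. The vertex set {1} covers every edge and has size 1; any matching has at most one edge per cover vertex, so 1 is maximum (König's theorem).

Maximum matching: {(1,4)}
Size: 1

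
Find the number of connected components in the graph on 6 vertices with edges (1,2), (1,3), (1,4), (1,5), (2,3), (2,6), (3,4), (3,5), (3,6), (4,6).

Step 1: Build adjacency list from edges:
  1: 2, 3, 4, 5
  2: 1, 3, 6
  3: 1, 2, 4, 5, 6
  4: 1, 3, 6
  5: 1, 3
  6: 2, 3, 4

Step 2: Run BFS/DFS from vertex 1:
  Visited: {1, 2, 3, 4, 5, 6}
  Reached 6 of 6 vertices

Step 3: All 6 vertices reached from vertex 1, so the graph is connected.
Number of connected components: 1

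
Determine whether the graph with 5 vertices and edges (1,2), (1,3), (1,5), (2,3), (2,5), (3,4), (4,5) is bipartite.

Step 1: Attempt 2-coloring using BFS:
  Start at vertex 1, assign color 0
  Color vertex 2 with color 1 (neighbor of 1)
  Color vertex 3 with color 1 (neighbor of 1)
  Color vertex 5 with color 1 (neighbor of 1)

Step 2: Conflict found! Vertices 2 and 3 are adjacent but have the same color.
This means the graph contains an odd cycle.

The graph is NOT bipartite.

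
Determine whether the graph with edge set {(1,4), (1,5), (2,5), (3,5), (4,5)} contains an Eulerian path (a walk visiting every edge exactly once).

Step 1: Find the degree of each vertex:
  deg(1) = 2
  deg(2) = 1
  deg(3) = 1
  deg(4) = 2
  deg(5) = 4

Step 2: Count vertices with odd degree:
  Odd-degree vertices: 2, 3 (2 total)

Step 3: Apply Euler's theorem:
  - Eulerian circuit exists iff graph is connected and all vertices have even degree
  - Eulerian path exists iff graph is connected and has 0 or 2 odd-degree vertices

Graph is connected with exactly 2 odd-degree vertices (2, 3).
Eulerian path exists (starting and ending at the odd-degree vertices), but no Eulerian circuit.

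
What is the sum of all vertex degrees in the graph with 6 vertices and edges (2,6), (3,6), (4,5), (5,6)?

Step 1: Count edges incident to each vertex:
  deg(1) = 0 (neighbors: none)
  deg(2) = 1 (neighbors: 6)
  deg(3) = 1 (neighbors: 6)
  deg(4) = 1 (neighbors: 5)
  deg(5) = 2 (neighbors: 4, 6)
  deg(6) = 3 (neighbors: 2, 3, 5)

Step 2: Sum all degrees:
  0 + 1 + 1 + 1 + 2 + 3 = 8

Verification: sum of degrees = 2 * |E| = 2 * 4 = 8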